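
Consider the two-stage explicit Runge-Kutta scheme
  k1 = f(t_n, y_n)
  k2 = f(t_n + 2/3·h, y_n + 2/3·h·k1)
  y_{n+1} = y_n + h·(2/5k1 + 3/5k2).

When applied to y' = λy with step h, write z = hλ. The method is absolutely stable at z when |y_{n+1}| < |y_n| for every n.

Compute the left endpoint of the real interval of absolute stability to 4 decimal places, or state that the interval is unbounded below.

left endpoint -2.5000.

With y'=λy (z=hλ):
  k1=λy_n ⇒ h·k1=z·y_n;  k2=λ(1+2/3z)y_n ⇒ h·k2=z(1+2/3z)y_n
  y_{n+1}/y_n = 1 + 2/5z + 3/5z(1+2/3z) = 1 + z + 2/5z²
  Hence R(z) = 1 + z + 2/5z².

Find x<0 with |R(x)|<1.
x=-1.22: |R|=0.3754
R=1: x+2/5x²=0 ⇒ x=−5/2=-2.5000; min R=1−1/(4·2/5)=0.3750>−1
Confirm numerically:
  x=-2.357: |R|=0.86518 <1
  x=-2.299: |R|=0.81516 <1
  x=-1.093: |R|=0.38486 <1
  x=-2.853: |R|=1.40284 >1
  x=-2.782: |R|=1.31381 >1
So |R|<1 on (-2.5000, 0).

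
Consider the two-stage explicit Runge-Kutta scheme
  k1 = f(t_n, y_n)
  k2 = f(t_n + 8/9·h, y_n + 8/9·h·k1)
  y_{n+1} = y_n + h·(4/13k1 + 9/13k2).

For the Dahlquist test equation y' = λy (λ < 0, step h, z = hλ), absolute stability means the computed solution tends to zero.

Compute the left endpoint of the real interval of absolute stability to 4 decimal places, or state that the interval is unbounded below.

left endpoint -1.6250.

Test eqn y'=λy, z=hλ:
  k1=λy_n ⇒ h·k1=z·y_n;  k2=λ(1+8/9z)y_n ⇒ h·k2=z(1+8/9z)y_n
  y_{n+1}/y_n = 1 + 4/13z + 9/13z(1+8/9z) = 1 + z + 8/13z²
  R(z) = 1 + z + 8/13z².

Boundary: |R(x)|=1, x<0.
x=-0.45: |R|=0.6746
R=1: x+8/13x²=0 ⇒ x=−13/8=-1.6250; min R=1−1/(4·8/13)=0.5938>−1
Confirm numerically:
  x=-1.323: |R|=0.75413 <1
  x=-1.294: |R|=0.73642 <1
  x=-1.093: |R|=0.64217 <1
  x=-0.961: |R|=0.60732 <1
  x=-2.183: |R|=1.74961 >1
  x=-1.702: |R|=1.08065 >1
Stable set (-1.6250, 0).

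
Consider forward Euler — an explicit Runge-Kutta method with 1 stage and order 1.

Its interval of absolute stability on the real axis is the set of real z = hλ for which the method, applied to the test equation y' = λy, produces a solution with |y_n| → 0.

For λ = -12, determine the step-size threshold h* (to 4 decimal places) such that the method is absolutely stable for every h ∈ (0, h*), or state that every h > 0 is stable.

Set f=λy, z=hλ:
  order 1, 1-stage ⇒ R(z)=1+z
  (e.g. R(-1.04)=-0.04000, |R|=0.04000)

Find x<0 with |R(x)|<1.
x=-1.04: |R|=0.0400
|R(-2.09)|=1.0900 |R(-1.83)|=0.8300 |R(-0.96)|=0.0400
Bisect:
  x_lo=-2.6087 |R|=1.6087  x_hi=-0.1378 |R|=0.8622
  mid=-1.37323 |R|=0.37323 →hi
  mid=-1.99095 |R|=0.99095 →hi
  mid=-2.29981 |R|=1.29981 →lo
  mid=-2.14538 |R|=1.14538 →lo
  mid=-2.06816 |R|=1.06816 →lo
  mid=-2.02956 |R|=1.02956 →lo
  mid=-2.01025 |R|=1.01025 →lo
  mid=-2.00060 |R|=1.00060 →lo
  mid=-1.99578 |R|=0.99578 →hi
  mid=-1.99819 |R|=0.99819 →hi
  ...
  [-2.00015,-2.00000] ⇒ x*=-2.0000
So |R|<1 on (-2.0000, 0).

(-2.0000,0); λ=-12 ⇒ h* = 0.1667.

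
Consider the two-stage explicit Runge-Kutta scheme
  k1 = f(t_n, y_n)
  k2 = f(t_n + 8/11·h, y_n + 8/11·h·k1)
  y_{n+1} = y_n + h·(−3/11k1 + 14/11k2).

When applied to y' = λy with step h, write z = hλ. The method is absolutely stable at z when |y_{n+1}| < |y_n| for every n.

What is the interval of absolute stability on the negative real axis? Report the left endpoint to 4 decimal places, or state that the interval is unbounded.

z∈(-1.0804,0).

With y'=λy (z=hλ):
  k1=λy_n ⇒ h·k1=z·y_n;  k2=λ(1+8/11z)y_n ⇒ h·k2=z(1+8/11z)y_n
  y_{n+1}/y_n = 1 − 3/11z + 14/11z(1+8/11z) = 1 + z + 112/121z²
  so R(z) = 1 + z + 112/121z².

Need |R(x)|<1, x<0.
x=-0.6: |R|=0.7332
R=1: x+112/121x²=0 ⇒ x=−121/112=-1.0804; min R=1−1/(4·112/121)=0.7299>−1
Confirm numerically:
  x=-0.965: |R|=0.89696 <1
  x=-0.905: |R|=0.85311 <1
  x=-0.644: |R|=0.73989 <1
  x=-0.637: |R|=0.73859 <1
  x=-1.572: |R|=1.71538 >1
  x=-1.426: |R|=1.45623 >1
Stable set (-1.0804, 0).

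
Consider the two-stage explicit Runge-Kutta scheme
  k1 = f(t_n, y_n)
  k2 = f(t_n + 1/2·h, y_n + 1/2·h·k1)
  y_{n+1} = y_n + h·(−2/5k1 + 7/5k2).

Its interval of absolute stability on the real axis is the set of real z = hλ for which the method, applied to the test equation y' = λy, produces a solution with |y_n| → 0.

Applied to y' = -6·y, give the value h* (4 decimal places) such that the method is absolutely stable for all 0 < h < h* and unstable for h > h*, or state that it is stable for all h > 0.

Test eqn y'=λy, z=hλ:
  k1=λy_n ⇒ h·k1=z·y_n;  k2=λ(1+1/2z)y_n ⇒ h·k2=z(1+1/2z)y_n
  y_{n+1}/y_n = 1 − 2/5z + 7/5z(1+1/2z) = 1 + z + 7/10z²
  Hence R(z) = 1 + z + 7/10z².

Solve |R(x)|<1 on ℝ⁻.
x=-1.27: |R|=0.8590
R=1: x+7/10x²=0 ⇒ x=−10/7=-1.4286; min R=1−1/(4·7/10)=0.6429>−1
Confirm numerically:
  x=-1.348: |R|=0.92397 <1
  x=-1.155: |R|=0.77882 <1
  x=-0.896: |R|=0.66597 <1
  x=-1.932: |R|=1.68084 >1
  x=-1.491: |R|=1.06516 >1
  x=-1.468: |R|=1.04052 >1
So |R|<1 on (-1.4286, 0).

(-1.4286,0); λ=-6 ⇒ h* = (10/7)/6 = 0.2381.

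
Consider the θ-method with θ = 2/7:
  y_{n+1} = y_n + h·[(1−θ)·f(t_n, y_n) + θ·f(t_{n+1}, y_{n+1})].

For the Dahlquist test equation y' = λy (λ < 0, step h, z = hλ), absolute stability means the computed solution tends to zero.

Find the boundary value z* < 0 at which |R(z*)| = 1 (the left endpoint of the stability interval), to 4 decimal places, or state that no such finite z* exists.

With y'=λy (z=hλ):
  y_{n+1} = y_n + z·[5/7·y_n + 2/7·y_{n+1}] ⇒ (1 − 2/7z)y_{n+1} = (1 + 5/7z)y_n
  Hence R(z) = (1 + 5/7z)/(1 − 2/7z).

Need |R(x)|<1, x<0.
x=-0.47: |R|=0.5856
R=−1: 1+5/7x = −1+2/7x ⇒ -3/7x=2 ⇒ x=2/(-3/7)=-4.6667
Confirm numerically:
  x=-3.831: |R|=0.82901 <1
  x=-2.343: |R|=0.40347 <1
  x=-2.315: |R|=0.39338 <1
  x=-2.046: |R|=0.29120 <1
  x=-4.746: |R|=1.01443 >1
  x=-4.739: |R|=1.01317 >1
  x=-4.693: |R|=1.00482 >1
Stable set (-4.6667, 0).

z* = -4.6667.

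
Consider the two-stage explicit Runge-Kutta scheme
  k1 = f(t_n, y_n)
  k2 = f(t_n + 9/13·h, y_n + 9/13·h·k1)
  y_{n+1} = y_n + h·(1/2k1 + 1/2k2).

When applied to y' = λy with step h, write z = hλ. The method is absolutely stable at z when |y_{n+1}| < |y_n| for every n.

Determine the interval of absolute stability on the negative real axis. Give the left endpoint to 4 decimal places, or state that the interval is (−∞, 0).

On y'=λy, z=hλ:
  k1=λy_n ⇒ h·k1=z·y_n;  k2=λ(1+9/13z)y_n ⇒ h·k2=z(1+9/13z)y_n
  y_{n+1}/y_n = 1 + 1/2z + 1/2z(1+9/13z) = 1 + z + 9/26z²
  ⇒ R(z) = 1 + z + 9/26z².

Need |R(x)|<1, x<0.
x=-1.57: |R|=0.2832
R=1: x+9/26x²=0 ⇒ x=−26/9=-2.8889; min R=1−1/(4·9/26)=0.2778>−1
Confirm numerically:
  x=-2.424: |R|=0.60992 <1
  x=-1.733: |R|=0.30660 <1
  x=-1.721: |R|=0.30425 <1
  x=-3.447: |R|=1.66593 >1
  x=-3.421: |R|=1.63012 >1
  x=-3.054: |R|=1.17455 >1
Stable set (-2.8889, 0).

(-2.8889, 0).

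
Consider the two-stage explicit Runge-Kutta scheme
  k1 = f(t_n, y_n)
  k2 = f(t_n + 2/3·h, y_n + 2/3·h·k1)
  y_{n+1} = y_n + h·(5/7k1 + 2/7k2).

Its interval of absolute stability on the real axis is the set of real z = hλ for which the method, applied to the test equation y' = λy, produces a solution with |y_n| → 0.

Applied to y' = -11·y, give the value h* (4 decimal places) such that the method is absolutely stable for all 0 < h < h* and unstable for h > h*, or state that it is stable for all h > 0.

(-5.2500,0); λ=-11 ⇒ h* = (21/4)/11 = 0.4773.

With y'=λy (z=hλ):
  k1=λy_n ⇒ h·k1=z·y_n;  k2=λ(1+2/3z)y_n ⇒ h·k2=z(1+2/3z)y_n
  y_{n+1}/y_n = 1 + 5/7z + 2/7z(1+2/3z) = 1 + z + 4/21z²
  ⇒ R(z) = 1 + z + 4/21z².

Solve |R(x)|<1 on ℝ⁻.
x=-0.92: |R|=0.2412
R=1: x+4/21x²=0 ⇒ x=−21/4=-5.2500; min R=1−1/(4·4/21)=-0.3125>−1
Confirm numerically:
  x=-3.311: |R|=0.22286 <1
  x=-3.214: |R|=0.24642 <1
  x=-2.448: |R|=0.30653 <1
  x=-5.692: |R|=1.47921 >1
  x=-5.360: |R|=1.11230 >1
  x=-5.355: |R|=1.10710 >1
Stable set (-5.2500, 0).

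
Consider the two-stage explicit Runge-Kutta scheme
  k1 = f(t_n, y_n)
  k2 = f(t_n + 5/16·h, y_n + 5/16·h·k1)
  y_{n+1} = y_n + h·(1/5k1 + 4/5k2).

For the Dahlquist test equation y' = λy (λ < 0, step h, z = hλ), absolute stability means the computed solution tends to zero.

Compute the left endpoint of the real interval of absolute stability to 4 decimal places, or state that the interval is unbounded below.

z* = -4.0000.

With y'=λy (z=hλ):
  k1=λy_n ⇒ h·k1=z·y_n;  k2=λ(1+5/16z)y_n ⇒ h·k2=z(1+5/16z)y_n
  y_{n+1}/y_n = 1 + 1/5z + 4/5z(1+5/16z) = 1 + z + 1/4z²
  Hence R(z) = 1 + z + 1/4z².

Solve |R(x)|<1 on ℝ⁻.
x=-1.03: |R|=0.2352
R=1: x+1/4x²=0 ⇒ x=−4=-4.0000; min R=1−1/(4·1/4)=0.0000>−1
Confirm numerically:
  x=-3.877: |R|=0.88078 <1
  x=-3.112: |R|=0.30914 <1
  x=-3.053: |R|=0.27720 <1
  x=-4.559: |R|=1.63712 >1
  x=-4.483: |R|=1.54132 >1
  x=-4.406: |R|=1.44721 >1
Interval (-4.0000, 0).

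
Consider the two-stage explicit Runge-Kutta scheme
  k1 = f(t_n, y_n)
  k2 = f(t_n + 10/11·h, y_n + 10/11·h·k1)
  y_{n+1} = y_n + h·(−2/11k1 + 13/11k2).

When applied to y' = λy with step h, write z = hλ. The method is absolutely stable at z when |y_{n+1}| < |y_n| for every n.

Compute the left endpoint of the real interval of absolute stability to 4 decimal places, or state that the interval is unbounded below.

Set f=λy, z=hλ:
  k1=λy_n ⇒ h·k1=z·y_n;  k2=λ(1+10/11z)y_n ⇒ h·k2=z(1+10/11z)y_n
  y_{n+1}/y_n = 1 − 2/11z + 13/11z(1+10/11z) = 1 + z + 130/121z²
  Hence R(z) = 1 + z + 130/121z².

Solve |R(x)|<1 on ℝ⁻.
x=-1.55: |R|=2.0312
R=1: x+130/121x²=0 ⇒ x=−121/130=-0.9308; min R=1−1/(4·130/121)=0.7673>−1
Confirm numerically:
  x=-0.860: |R|=0.93461 <1
  x=-0.663: |R|=0.80926 <1
  x=-0.618: |R|=0.79233 <1
  x=-0.482: |R|=0.76760 <1
  x=-1.513: |R|=1.94644 >1
  x=-1.004: |R|=1.07899 >1
Interval (-0.9308, 0).

z* = -0.9308.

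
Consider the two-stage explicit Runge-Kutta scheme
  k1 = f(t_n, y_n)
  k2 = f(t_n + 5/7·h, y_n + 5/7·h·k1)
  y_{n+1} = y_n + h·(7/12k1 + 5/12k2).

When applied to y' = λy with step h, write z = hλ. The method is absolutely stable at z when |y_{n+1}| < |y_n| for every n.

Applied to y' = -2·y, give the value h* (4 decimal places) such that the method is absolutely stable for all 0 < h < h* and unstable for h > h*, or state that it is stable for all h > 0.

With y'=λy (z=hλ):
  k1=λy_n ⇒ h·k1=z·y_n;  k2=λ(1+5/7z)y_n ⇒ h·k2=z(1+5/7z)y_n
  y_{n+1}/y_n = 1 + 7/12z + 5/12z(1+5/7z) = 1 + z + 25/84z²
  Hence R(z) = 1 + z + 25/84z².

Find x<0 with |R(x)|<1.
x=-0.91: |R|=0.3365
R=1: x+25/84x²=0 ⇒ x=−84/25=-3.3600; min R=1−1/(4·25/84)=0.1600>−1
Confirm numerically:
  x=-2.812: |R|=0.54138 <1
  x=-2.313: |R|=0.27925 <1
  x=-1.402: |R|=0.18300 <1
  x=-3.725: |R|=1.40465 >1
  x=-3.497: |R|=1.14259 >1
  x=-3.481: |R|=1.12536 >1
Interval (-3.3600, 0).

(-3.3600,0); λ=-2 ⇒ h* = (84/25)/2 = 1.6800.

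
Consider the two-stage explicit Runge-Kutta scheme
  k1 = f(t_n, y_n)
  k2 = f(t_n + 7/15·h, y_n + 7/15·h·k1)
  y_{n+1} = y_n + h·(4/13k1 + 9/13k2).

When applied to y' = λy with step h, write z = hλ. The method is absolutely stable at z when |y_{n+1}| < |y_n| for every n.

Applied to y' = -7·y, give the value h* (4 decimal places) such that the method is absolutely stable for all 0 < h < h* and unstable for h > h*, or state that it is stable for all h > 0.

(-3.0952,0); λ=-7 ⇒ h* = (65/21)/7 = 0.4422.

With y'=λy (z=hλ):
  k1=λy_n ⇒ h·k1=z·y_n;  k2=λ(1+7/15z)y_n ⇒ h·k2=z(1+7/15z)y_n
  y_{n+1}/y_n = 1 + 4/13z + 9/13z(1+7/15z) = 1 + z + 21/65z²
  R(z) = 1 + z + 21/65z².

Need |R(x)|<1, x<0.
x=-0.7: |R|=0.4583
R=1: x+21/65x²=0 ⇒ x=−65/21=-3.0952; min R=1−1/(4·21/65)=0.2262>−1
Confirm numerically:
  x=-3.057: |R|=0.96223 <1
  x=-2.353: |R|=0.43575 <1
  x=-1.513: |R|=0.22658 <1
  x=-3.376: |R|=1.30623 >1
  x=-3.213: |R|=1.12224 >1
  x=-3.191: |R|=1.09872 >1
Interval (-3.0952, 0).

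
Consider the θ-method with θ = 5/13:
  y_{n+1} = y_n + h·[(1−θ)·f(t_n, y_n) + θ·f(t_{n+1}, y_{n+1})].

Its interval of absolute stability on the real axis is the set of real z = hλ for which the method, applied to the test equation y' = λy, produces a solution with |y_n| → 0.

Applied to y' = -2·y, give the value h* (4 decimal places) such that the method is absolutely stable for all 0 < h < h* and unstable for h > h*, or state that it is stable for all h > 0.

(-8.6667,0); λ=-2 ⇒ h* = (26/3)/2 = 4.3333.

Test eqn y'=λy, z=hλ:
  y_{n+1} = y_n + z·[8/13·y_n + 5/13·y_{n+1}] ⇒ (1 − 5/13z)y_{n+1} = (1 + 8/13z)y_n
  Hence R(z) = (1 + 8/13z)/(1 − 5/13z).

Find x<0 with |R(x)|<1.
x=-1.78: |R|=0.0566
R=−1: 1+8/13x = −1+5/13x ⇒ -3/13x=2 ⇒ x=2/(-3/13)=-8.6667
Confirm numerically:
  x=-6.562: |R|=0.86217 <1
  x=-6.436: |R|=0.85188 <1
  x=-5.105: |R|=0.72265 <1
  x=-9.083: |R|=1.02138 >1
  x=-8.961: |R|=1.01528 >1
  x=-8.700: |R|=1.00177 >1
Interval (-8.6667, 0).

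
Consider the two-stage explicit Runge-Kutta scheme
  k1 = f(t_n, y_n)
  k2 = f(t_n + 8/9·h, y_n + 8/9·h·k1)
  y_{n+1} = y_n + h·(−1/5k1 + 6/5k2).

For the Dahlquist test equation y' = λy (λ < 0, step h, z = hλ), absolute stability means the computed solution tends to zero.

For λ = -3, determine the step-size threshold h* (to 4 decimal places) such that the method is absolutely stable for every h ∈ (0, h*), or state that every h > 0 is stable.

With y'=λy (z=hλ):
  k1=λy_n ⇒ h·k1=z·y_n;  k2=λ(1+8/9z)y_n ⇒ h·k2=z(1+8/9z)y_n
  y_{n+1}/y_n = 1 − 1/5z + 6/5z(1+8/9z) = 1 + z + 16/15z²
  R(z) = 1 + z + 16/15z².

Boundary: |R(x)|=1, x<0.
x=-0.85: |R|=0.9207
R=1: x+16/15x²=0 ⇒ x=−15/16=-0.9375; min R=1−1/(4·16/15)=0.7656>−1
Confirm numerically:
  x=-0.863: |R|=0.93142 <1
  x=-0.690: |R|=0.81784 <1
  x=-0.674: |R|=0.81056 <1
  x=-0.398: |R|=0.77096 <1
  x=-1.378: |R|=1.64748 >1
  x=-1.093: |R|=1.18129 >1
Interval (-0.9375, 0).

(-0.9375,0); λ=-3 ⇒ h* = (15/16)/3 = 0.3125.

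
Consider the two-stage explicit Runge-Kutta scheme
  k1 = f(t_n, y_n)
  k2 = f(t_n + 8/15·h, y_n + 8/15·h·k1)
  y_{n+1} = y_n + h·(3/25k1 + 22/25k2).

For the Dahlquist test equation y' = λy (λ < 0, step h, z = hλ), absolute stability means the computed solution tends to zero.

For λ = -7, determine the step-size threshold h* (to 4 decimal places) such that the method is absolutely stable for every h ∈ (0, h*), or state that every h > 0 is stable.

(-2.1307,0); λ=-7 ⇒ h* = (375/176)/7 = 0.3044.

Set f=λy, z=hλ:
  k1=λy_n ⇒ h·k1=z·y_n;  k2=λ(1+8/15z)y_n ⇒ h·k2=z(1+8/15z)y_n
  y_{n+1}/y_n = 1 + 3/25z + 22/25z(1+8/15z) = 1 + z + 176/375z²
  R(z) = 1 + z + 176/375z².

Need |R(x)|<1, x<0.
x=-0.63: |R|=0.5563
R=1: x+176/375x²=0 ⇒ x=−375/176=-2.1307; min R=1−1/(4·176/375)=0.4673>−1
Confirm numerically:
  x=-2.010: |R|=0.88615 <1
  x=-1.873: |R|=0.77348 <1
  x=-1.262: |R|=0.48548 <1
  x=-1.008: |R|=0.46887 <1
  x=-2.589: |R|=1.55690 >1
  x=-2.468: |R|=1.39072 >1
So |R|<1 on (-2.1307, 0).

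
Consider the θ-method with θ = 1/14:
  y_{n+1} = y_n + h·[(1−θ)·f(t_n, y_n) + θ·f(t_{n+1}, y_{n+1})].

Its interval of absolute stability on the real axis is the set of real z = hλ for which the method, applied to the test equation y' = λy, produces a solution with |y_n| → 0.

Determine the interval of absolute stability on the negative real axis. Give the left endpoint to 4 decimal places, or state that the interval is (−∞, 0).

Test eqn y'=λy, z=hλ:
  y_{n+1} = y_n + z·[13/14·y_n + 1/14·y_{n+1}] ⇒ (1 − 1/14z)y_{n+1} = (1 + 13/14z)y_n
  Hence R(z) = (1 + 13/14z)/(1 − 1/14z).

Boundary: |R(x)|=1, x<0.
x=-1.75: |R|=0.5556
R=−1: 1+13/14x = −1+1/14x ⇒ -6/7x=2 ⇒ x=2/(-6/7)=-2.3333
Confirm numerically:
  x=-1.422: |R|=0.29088 <1
  x=-1.214: |R|=0.11713 <1
  x=-1.090: |R|=0.01127 <1
  x=-2.584: |R|=1.18138 >1
  x=-2.532: |R|=1.14421 >1
Interval (-2.3333, 0).

(-2.3333, 0).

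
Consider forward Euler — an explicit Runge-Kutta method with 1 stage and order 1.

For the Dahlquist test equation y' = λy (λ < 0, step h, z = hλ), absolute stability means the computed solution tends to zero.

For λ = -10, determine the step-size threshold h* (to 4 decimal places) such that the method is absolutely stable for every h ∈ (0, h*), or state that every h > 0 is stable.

(-2.0000,0); λ=-10 ⇒ h* = 0.2000.

On y'=λy, z=hλ:
  order 1, 1-stage ⇒ R(z)=1+z
  (e.g. R(-1.42)=-0.42000, |R|=0.42000)

Find x<0 with |R(x)|<1.
x=-1.42: |R|=0.4200
|R(-2.15)|=1.1500 |R(-0.82)|=0.1800 |R(-0.77)|=0.2300
Bisect:
  x_lo=-2.8549 |R|=1.8549  x_hi=-0.2838 |R|=0.7162
  mid=-1.56937 |R|=0.56937 →hi
  mid=-2.21214 |R|=1.21214 →lo
  mid=-1.89075 |R|=0.89075 →hi
  mid=-2.05145 |R|=1.05145 →lo
  mid=-1.97110 |R|=0.97110 →hi
  mid=-2.01127 |R|=1.01127 →lo
  mid=-1.99119 |R|=0.99119 →hi
  mid=-2.00123 |R|=1.00123 →lo
  mid=-1.99621 |R|=0.99621 →hi
  mid=-1.99872 |R|=0.99872 →hi
  ...
  [-2.00013,-1.99997] ⇒ x*=-2.0000
So |R|<1 on (-2.0000, 0).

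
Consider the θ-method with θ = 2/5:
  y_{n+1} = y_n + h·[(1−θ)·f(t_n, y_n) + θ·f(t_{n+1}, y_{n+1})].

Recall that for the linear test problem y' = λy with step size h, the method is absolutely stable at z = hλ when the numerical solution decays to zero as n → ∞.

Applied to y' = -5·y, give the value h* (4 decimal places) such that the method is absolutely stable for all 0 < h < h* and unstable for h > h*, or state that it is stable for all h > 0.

Test eqn y'=λy, z=hλ:
  y_{n+1} = y_n + z·[3/5·y_n + 2/5·y_{n+1}] ⇒ (1 − 2/5z)y_{n+1} = (1 + 3/5z)y_n
  ⇒ R(z) = (1 + 3/5z)/(1 − 2/5z).

Solve |R(x)|<1 on ℝ⁻.
x=-0.62: |R|=0.5032
R=−1: 1+3/5x = −1+2/5x ⇒ -1/5x=2 ⇒ x=2/(-1/5)=-10.0000
Confirm numerically:
  x=-9.051: |R|=0.95892 <1
  x=-7.149: |R|=0.85226 <1
  x=-4.517: |R|=0.60931 <1
  x=-10.492: |R|=1.01893 >1
  x=-10.462: |R|=1.01782 >1
  x=-10.195: |R|=1.00768 >1
Interval (-10.0000, 0).

(-10.0000,0); λ=-5 ⇒ h* = (10)/5 = 2.0000.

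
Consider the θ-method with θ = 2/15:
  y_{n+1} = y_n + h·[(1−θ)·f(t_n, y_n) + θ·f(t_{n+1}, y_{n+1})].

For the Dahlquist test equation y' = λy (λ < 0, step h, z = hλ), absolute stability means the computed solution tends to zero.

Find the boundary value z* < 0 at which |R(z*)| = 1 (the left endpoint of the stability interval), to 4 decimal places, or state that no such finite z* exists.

z* = -2.7273.

On y'=λy, z=hλ:
  y_{n+1} = y_n + z·[13/15·y_n + 2/15·y_{n+1}] ⇒ (1 − 2/15z)y_{n+1} = (1 + 13/15z)y_n
  so R(z) = (1 + 13/15z)/(1 − 2/15z).

Need |R(x)|<1, x<0.
x=-0.47: |R|=0.5577
R=−1: 1+13/15x = −1+2/15x ⇒ -11/15x=2 ⇒ x=2/(-11/15)=-2.7273
Confirm numerically:
  x=-2.458: |R|=0.85128 <1
  x=-1.291: |R|=0.10141 <1
  x=-1.100: |R|=0.04070 <1
  x=-1.098: |R|=0.04222 <1
  x=-3.159: |R|=1.22277 >1
  x=-2.944: |R|=1.11413 >1
Stable set (-2.7273, 0).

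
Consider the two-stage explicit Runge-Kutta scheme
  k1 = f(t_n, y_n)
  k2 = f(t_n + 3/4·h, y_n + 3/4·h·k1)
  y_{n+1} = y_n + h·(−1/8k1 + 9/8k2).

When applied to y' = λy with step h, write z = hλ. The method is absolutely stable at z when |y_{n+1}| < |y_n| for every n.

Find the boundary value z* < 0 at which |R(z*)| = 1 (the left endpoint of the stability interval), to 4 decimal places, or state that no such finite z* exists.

Set f=λy, z=hλ:
  k1=λy_n ⇒ h·k1=z·y_n;  k2=λ(1+3/4z)y_n ⇒ h·k2=z(1+3/4z)y_n
  y_{n+1}/y_n = 1 − 1/8z + 9/8z(1+3/4z) = 1 + z + 27/32z²
  ⇒ R(z) = 1 + z + 27/32z².

Boundary: |R(x)|=1, x<0.
x=-0.7: |R|=0.7134
R=1: x+27/32x²=0 ⇒ x=−32/27=-1.1852; min R=1−1/(4·27/32)=0.7037>−1
Confirm numerically:
  x=-0.844: |R|=0.75703 <1
  x=-0.808: |R|=0.74285 <1
  x=-0.806: |R|=0.74213 <1
  x=-0.515: |R|=0.70878 <1
  x=-1.738: |R|=1.81067 >1
  x=-1.696: |R|=1.73098 >1
  x=-1.578: |R|=1.52301 >1
Interval (-1.1852, 0).

z* = -1.1852.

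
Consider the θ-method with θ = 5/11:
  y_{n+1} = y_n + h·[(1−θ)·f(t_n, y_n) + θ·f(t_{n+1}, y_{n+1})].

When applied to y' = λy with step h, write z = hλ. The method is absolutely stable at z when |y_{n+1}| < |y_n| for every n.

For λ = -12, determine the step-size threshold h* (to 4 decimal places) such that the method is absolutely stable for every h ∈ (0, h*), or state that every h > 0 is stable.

(-22.0000,0); λ=-12 ⇒ h* = (22)/12 = 1.8333.

With y'=λy (z=hλ):
  y_{n+1} = y_n + z·[6/11·y_n + 5/11·y_{n+1}] ⇒ (1 − 5/11z)y_{n+1} = (1 + 6/11z)y_n
  Hence R(z) = (1 + 6/11z)/(1 − 5/11z).

Solve |R(x)|<1 on ℝ⁻.
x=-0.51: |R|=0.5860
R=−1: 1+6/11x = −1+5/11x ⇒ -1/11x=2 ⇒ x=2/(-1/11)=-22.0000
Confirm numerically:
  x=-20.357: |R|=0.98543 <1
  x=-13.274: |R|=0.88722 <1
  x=-12.160: |R|=0.86295 <1
  x=-10.178: |R|=0.80898 <1
  x=-22.571: |R|=1.00461 >1
  x=-22.061: |R|=1.00050 >1
  x=-22.032: |R|=1.00026 >1
So |R|<1 on (-22.0000, 0).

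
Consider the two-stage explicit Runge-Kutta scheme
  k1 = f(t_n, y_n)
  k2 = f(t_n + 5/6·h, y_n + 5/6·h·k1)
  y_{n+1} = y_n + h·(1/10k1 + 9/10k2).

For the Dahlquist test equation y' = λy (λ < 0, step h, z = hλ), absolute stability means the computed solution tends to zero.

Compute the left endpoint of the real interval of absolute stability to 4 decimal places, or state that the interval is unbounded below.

On y'=λy, z=hλ:
  k1=λy_n ⇒ h·k1=z·y_n;  k2=λ(1+5/6z)y_n ⇒ h·k2=z(1+5/6z)y_n
  y_{n+1}/y_n = 1 + 1/10z + 9/10z(1+5/6z) = 1 + z + 3/4z²
  Hence R(z) = 1 + z + 3/4z².

Boundary: |R(x)|=1, x<0.
x=-0.74: |R|=0.6707
R=1: x+3/4x²=0 ⇒ x=−4/3=-1.3333; min R=1−1/(4·3/4)=0.6667>−1
Confirm numerically:
  x=-1.268: |R|=0.93787 <1
  x=-1.207: |R|=0.88564 <1
  x=-1.027: |R|=0.76405 <1
  x=-0.742: |R|=0.67092 <1
  x=-1.734: |R|=1.52107 >1
  x=-1.487: |R|=1.17138 >1
  x=-1.354: |R|=1.02099 >1
So |R|<1 on (-1.3333, 0).

z* = -1.3333.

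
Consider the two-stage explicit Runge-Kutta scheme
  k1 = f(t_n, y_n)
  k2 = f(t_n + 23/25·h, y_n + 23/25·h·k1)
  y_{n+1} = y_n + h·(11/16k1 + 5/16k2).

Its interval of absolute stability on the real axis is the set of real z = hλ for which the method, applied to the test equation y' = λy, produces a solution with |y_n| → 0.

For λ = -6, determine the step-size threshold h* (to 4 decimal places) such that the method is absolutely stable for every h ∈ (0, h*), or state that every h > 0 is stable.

(-3.4783,0); λ=-6 ⇒ h* = (80/23)/6 = 0.5797.

On y'=λy, z=hλ:
  k1=λy_n ⇒ h·k1=z·y_n;  k2=λ(1+23/25z)y_n ⇒ h·k2=z(1+23/25z)y_n
  y_{n+1}/y_n = 1 + 11/16z + 5/16z(1+23/25z) = 1 + z + 23/80z²
  R(z) = 1 + z + 23/80z².

Find x<0 with |R(x)|<1.
x=-0.83: |R|=0.3681
R=1: x+23/80x²=0 ⇒ x=−80/23=-3.4783; min R=1−1/(4·23/80)=0.1304>−1
Confirm numerically:
  x=-2.042: |R|=0.15681 <1
  x=-1.850: |R|=0.13397 <1
  x=-1.520: |R|=0.14424 <1
  x=-3.945: |R|=1.52937 >1
  x=-3.614: |R|=1.14104 >1
Stable set (-3.4783, 0).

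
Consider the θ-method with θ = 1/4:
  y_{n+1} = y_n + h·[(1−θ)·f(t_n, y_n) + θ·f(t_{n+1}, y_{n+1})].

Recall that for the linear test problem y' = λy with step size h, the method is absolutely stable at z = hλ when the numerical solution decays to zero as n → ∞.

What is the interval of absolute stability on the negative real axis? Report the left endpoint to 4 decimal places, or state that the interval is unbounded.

z∈(-4.0000,0).

On y'=λy, z=hλ:
  y_{n+1} = y_n + z·[3/4·y_n + 1/4·y_{n+1}] ⇒ (1 − 1/4z)y_{n+1} = (1 + 3/4z)y_n
  so R(z) = (1 + 3/4z)/(1 − 1/4z).

Need |R(x)|<1, x<0.
x=-0.34: |R|=0.6866
R=−1: 1+3/4x = −1+1/4x ⇒ -1/2x=2 ⇒ x=2/(-1/2)=-4.0000
Confirm numerically:
  x=-3.275: |R|=0.80069 <1
  x=-2.538: |R|=0.55277 <1
  x=-1.852: |R|=0.26589 <1
  x=-4.594: |R|=1.13824 >1
  x=-4.259: |R|=1.06272 >1
So |R|<1 on (-4.0000, 0).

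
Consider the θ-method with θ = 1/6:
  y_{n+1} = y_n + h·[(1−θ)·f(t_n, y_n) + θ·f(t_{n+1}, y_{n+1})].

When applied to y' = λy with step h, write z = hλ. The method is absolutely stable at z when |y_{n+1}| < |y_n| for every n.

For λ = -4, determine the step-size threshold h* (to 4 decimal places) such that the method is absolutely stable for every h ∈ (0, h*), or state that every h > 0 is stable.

(-3.0000,0); λ=-4 ⇒ h* = (3)/4 = 0.7500.

Test eqn y'=λy, z=hλ:
  y_{n+1} = y_n + z·[5/6·y_n + 1/6·y_{n+1}] ⇒ (1 − 1/6z)y_{n+1} = (1 + 5/6z)y_n
  ⇒ R(z) = (1 + 5/6z)/(1 − 1/6z).

Boundary: |R(x)|=1, x<0.
x=-0.4: |R|=0.6250
R=−1: 1+5/6x = −1+1/6x ⇒ -2/3x=2 ⇒ x=2/(-2/3)=-3.0000
Confirm numerically:
  x=-2.390: |R|=0.70918 <1
  x=-2.375: |R|=0.70149 <1
  x=-2.041: |R|=0.52294 <1
  x=-1.657: |R|=0.29842 <1
  x=-3.569: |R|=1.23785 >1
  x=-3.308: |R|=1.13236 >1
Interval (-3.0000, 0).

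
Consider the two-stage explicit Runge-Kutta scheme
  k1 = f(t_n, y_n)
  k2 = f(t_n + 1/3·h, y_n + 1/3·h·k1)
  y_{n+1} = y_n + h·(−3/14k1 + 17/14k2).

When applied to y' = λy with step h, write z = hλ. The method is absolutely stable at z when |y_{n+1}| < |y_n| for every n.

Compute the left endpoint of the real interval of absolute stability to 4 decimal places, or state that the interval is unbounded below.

Test eqn y'=λy, z=hλ:
  k1=λy_n ⇒ h·k1=z·y_n;  k2=λ(1+1/3z)y_n ⇒ h·k2=z(1+1/3z)y_n
  y_{n+1}/y_n = 1 − 3/14z + 17/14z(1+1/3z) = 1 + z + 17/42z²
  so R(z) = 1 + z + 17/42z².

Find x<0 with |R(x)|<1.
x=-0.6: |R|=0.5457
R=1: x+17/42x²=0 ⇒ x=−42/17=-2.4706; min R=1−1/(4·17/42)=0.3824>−1
Confirm numerically:
  x=-2.400: |R|=0.93143 <1
  x=-2.208: |R|=0.76532 <1
  x=-1.908: |R|=0.56552 <1
  x=-1.165: |R|=0.38435 <1
  x=-2.887: |R|=1.48660 >1
  x=-2.596: |R|=1.13178 >1
So |R|<1 on (-2.4706, 0).

left endpoint -2.4706.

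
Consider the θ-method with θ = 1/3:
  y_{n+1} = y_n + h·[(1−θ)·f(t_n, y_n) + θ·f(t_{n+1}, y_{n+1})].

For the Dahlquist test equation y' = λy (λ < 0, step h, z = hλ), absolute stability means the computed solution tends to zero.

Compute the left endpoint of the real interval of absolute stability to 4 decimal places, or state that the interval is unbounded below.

left endpoint -6.0000.

With y'=λy (z=hλ):
  y_{n+1} = y_n + z·[2/3·y_n + 1/3·y_{n+1}] ⇒ (1 − 1/3z)y_{n+1} = (1 + 2/3z)y_n
  ⇒ R(z) = (1 + 2/3z)/(1 − 1/3z).

Solve |R(x)|<1 on ℝ⁻.
x=-0.58: |R|=0.5140
R=−1: 1+2/3x = −1+1/3x ⇒ -1/3x=2 ⇒ x=2/(-1/3)=-6.0000
Confirm numerically:
  x=-4.535: |R|=0.80557 <1
  x=-3.848: |R|=0.68575 <1
  x=-3.169: |R|=0.54109 <1
  x=-2.524: |R|=0.37075 <1
  x=-6.361: |R|=1.03856 >1
  x=-6.111: |R|=1.01218 >1
  x=-6.069: |R|=1.00761 >1
Stable set (-6.0000, 0).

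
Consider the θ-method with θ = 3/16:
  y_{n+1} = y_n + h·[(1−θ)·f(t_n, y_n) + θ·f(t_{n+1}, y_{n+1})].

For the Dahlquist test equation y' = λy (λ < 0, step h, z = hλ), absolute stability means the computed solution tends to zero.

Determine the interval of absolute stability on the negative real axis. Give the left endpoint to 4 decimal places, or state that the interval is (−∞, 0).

Test eqn y'=λy, z=hλ:
  y_{n+1} = y_n + z·[13/16·y_n + 3/16·y_{n+1}] ⇒ (1 − 3/16z)y_{n+1} = (1 + 13/16z)y_n
  R(z) = (1 + 13/16z)/(1 − 3/16z).

Need |R(x)|<1, x<0.
x=-1.2: |R|=0.0204
R=−1: 1+13/16x = −1+3/16x ⇒ -5/8x=2 ⇒ x=2/(-5/8)=-3.2000
Confirm numerically:
  x=-2.450: |R|=0.67880 <1
  x=-2.180: |R|=0.54747 <1
  x=-1.961: |R|=0.43381 <1
  x=-1.706: |R|=0.29255 <1
  x=-3.425: |R|=1.08563 >1
  x=-3.327: |R|=1.04888 >1
Stable set (-3.2000, 0).

z∈(-3.2000,0).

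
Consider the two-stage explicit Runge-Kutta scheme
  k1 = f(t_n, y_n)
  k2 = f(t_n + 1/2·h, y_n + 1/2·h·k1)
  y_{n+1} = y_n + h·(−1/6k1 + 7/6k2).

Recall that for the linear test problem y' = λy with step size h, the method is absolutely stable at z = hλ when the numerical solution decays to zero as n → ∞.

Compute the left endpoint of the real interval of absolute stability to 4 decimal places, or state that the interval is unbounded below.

left endpoint -1.7143.

With y'=λy (z=hλ):
  k1=λy_n ⇒ h·k1=z·y_n;  k2=λ(1+1/2z)y_n ⇒ h·k2=z(1+1/2z)y_n
  y_{n+1}/y_n = 1 − 1/6z + 7/6z(1+1/2z) = 1 + z + 7/12z²
  so R(z) = 1 + z + 7/12z².

Find x<0 with |R(x)|<1.
x=-1.11: |R|=0.6087
R=1: x+7/12x²=0 ⇒ x=−12/7=-1.7143; min R=1−1/(4·7/12)=0.5714>−1
Confirm numerically:
  x=-1.453: |R|=0.77854 <1
  x=-1.226: |R|=0.65079 <1
  x=-0.968: |R|=0.57860 <1
  x=-0.751: |R|=0.57800 <1
  x=-2.043: |R|=1.39175 >1
  x=-1.997: |R|=1.32934 >1
So |R|<1 on (-1.7143, 0).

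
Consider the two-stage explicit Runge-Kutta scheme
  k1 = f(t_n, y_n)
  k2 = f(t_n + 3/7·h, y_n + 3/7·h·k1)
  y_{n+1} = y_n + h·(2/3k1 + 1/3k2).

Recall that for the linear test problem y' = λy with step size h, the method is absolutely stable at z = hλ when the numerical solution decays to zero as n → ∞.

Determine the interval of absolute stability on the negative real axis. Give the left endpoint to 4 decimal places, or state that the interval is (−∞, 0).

(-7.0000, 0).

Set f=λy, z=hλ:
  k1=λy_n ⇒ h·k1=z·y_n;  k2=λ(1+3/7z)y_n ⇒ h·k2=z(1+3/7z)y_n
  y_{n+1}/y_n = 1 + 2/3z + 1/3z(1+3/7z) = 1 + z + 1/7z²
  R(z) = 1 + z + 1/7z².

Need |R(x)|<1, x<0.
x=-1.07: |R|=0.0936
R=1: x+1/7x²=0 ⇒ x=−7=-7.0000; min R=1−1/(4·1/7)=-0.7500>−1
Confirm numerically:
  x=-6.860: |R|=0.86280 <1
  x=-5.982: |R|=0.13005 <1
  x=-5.211: |R|=0.33178 <1
  x=-3.900: |R|=0.72714 <1
  x=-7.244: |R|=1.25251 >1
  x=-7.219: |R|=1.22585 >1
  x=-7.020: |R|=1.02006 >1
So |R|<1 on (-7.0000, 0).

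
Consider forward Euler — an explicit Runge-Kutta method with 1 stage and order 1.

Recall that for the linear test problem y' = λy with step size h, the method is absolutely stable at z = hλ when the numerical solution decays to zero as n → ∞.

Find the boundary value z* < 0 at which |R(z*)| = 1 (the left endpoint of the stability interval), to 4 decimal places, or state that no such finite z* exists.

Test eqn y'=λy, z=hλ:
  order 1, 1-stage ⇒ R(z)=1+z
  (e.g. R(-1.7)=-0.70000, |R|=0.70000)

Need |R(x)|<1, x<0.
x=-1.7: |R|=0.7000
|R(-1.87)|=0.8700 |R(-1.26)|=0.2600 |R(-0.81)|=0.1900
Bisect:
  x_lo=-2.8089 |R|=1.8089  x_hi=-0.3403 |R|=0.6597
  mid=-1.57458 |R|=0.57458 →hi
  mid=-2.19174 |R|=1.19174 →lo
  mid=-1.88316 |R|=0.88316 →hi
  mid=-2.03745 |R|=1.03745 →lo
  mid=-1.96031 |R|=0.96031 →hi
  mid=-1.99888 |R|=0.99888 →hi
  mid=-2.01817 |R|=1.01817 →lo
  mid=-2.00852 |R|=1.00852 →lo
  mid=-2.00370 |R|=1.00370 →lo
  mid=-2.00129 |R|=1.00129 →lo
  ...
  [-2.00008,-1.99993] ⇒ x*=-2.0000
Stable set (-2.0000, 0).

z* = -2.0000.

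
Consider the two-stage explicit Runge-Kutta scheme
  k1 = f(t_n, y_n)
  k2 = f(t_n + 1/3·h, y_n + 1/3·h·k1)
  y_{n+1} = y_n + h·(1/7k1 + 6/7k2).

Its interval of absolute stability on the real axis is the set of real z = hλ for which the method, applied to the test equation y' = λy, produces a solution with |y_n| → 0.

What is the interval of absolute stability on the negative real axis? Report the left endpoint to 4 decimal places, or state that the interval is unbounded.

On y'=λy, z=hλ:
  k1=λy_n ⇒ h·k1=z·y_n;  k2=λ(1+1/3z)y_n ⇒ h·k2=z(1+1/3z)y_n
  y_{n+1}/y_n = 1 + 1/7z + 6/7z(1+1/3z) = 1 + z + 2/7z²
  ⇒ R(z) = 1 + z + 2/7z².

Solve |R(x)|<1 on ℝ⁻.
x=-0.92: |R|=0.3218
R=1: x+2/7x²=0 ⇒ x=−7/2=-3.5000; min R=1−1/(4·2/7)=0.1250>−1
Confirm numerically:
  x=-3.220: |R|=0.74240 <1
  x=-2.615: |R|=0.33878 <1
  x=-1.787: |R|=0.12539 <1
  x=-1.657: |R|=0.12747 <1
  x=-3.773: |R|=1.29429 >1
  x=-3.683: |R|=1.19257 >1
  x=-3.528: |R|=1.02822 >1
Interval (-3.5000, 0).

z∈(-3.5000,0).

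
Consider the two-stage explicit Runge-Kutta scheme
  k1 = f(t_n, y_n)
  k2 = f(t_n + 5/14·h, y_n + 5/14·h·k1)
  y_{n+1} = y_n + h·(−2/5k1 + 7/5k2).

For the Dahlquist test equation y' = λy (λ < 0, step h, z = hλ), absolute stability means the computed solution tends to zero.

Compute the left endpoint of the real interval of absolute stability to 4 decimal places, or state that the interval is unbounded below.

With y'=λy (z=hλ):
  k1=λy_n ⇒ h·k1=z·y_n;  k2=λ(1+5/14z)y_n ⇒ h·k2=z(1+5/14z)y_n
  y_{n+1}/y_n = 1 − 2/5z + 7/5z(1+5/14z) = 1 + z + 1/2z²
  Hence R(z) = 1 + z + 1/2z².

Boundary: |R(x)|=1, x<0.
x=-0.56: |R|=0.5968
R=1: x+1/2x²=0 ⇒ x=−2=-2.0000; min R=1−1/(4·1/2)=0.5000>−1
Confirm numerically:
  x=-1.811: |R|=0.82886 <1
  x=-1.616: |R|=0.68973 <1
  x=-1.225: |R|=0.52531 <1
  x=-0.837: |R|=0.51328 <1
  x=-2.393: |R|=1.47022 >1
  x=-2.274: |R|=1.31154 >1
Stable set (-2.0000, 0).

left endpoint -2.0000.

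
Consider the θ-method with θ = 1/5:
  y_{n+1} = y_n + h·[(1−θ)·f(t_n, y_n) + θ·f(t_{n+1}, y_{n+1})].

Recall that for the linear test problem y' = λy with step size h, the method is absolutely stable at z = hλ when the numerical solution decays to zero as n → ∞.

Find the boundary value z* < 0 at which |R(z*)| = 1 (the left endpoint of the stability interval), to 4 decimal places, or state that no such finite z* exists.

On y'=λy, z=hλ:
  y_{n+1} = y_n + z·[4/5·y_n + 1/5·y_{n+1}] ⇒ (1 − 1/5z)y_{n+1} = (1 + 4/5z)y_n
  so R(z) = (1 + 4/5z)/(1 − 1/5z).

Boundary: |R(x)|=1, x<0.
x=-0.95: |R|=0.2017
R=−1: 1+4/5x = −1+1/5x ⇒ -3/5x=2 ⇒ x=2/(-3/5)=-3.3333
Confirm numerically:
  x=-3.163: |R|=0.93740 <1
  x=-2.255: |R|=0.55410 <1
  x=-2.153: |R|=0.50496 <1
  x=-1.615: |R|=0.22071 <1
  x=-3.914: |R|=1.19542 >1
  x=-3.758: |R|=1.14547 >1
  x=-3.588: |R|=1.08896 >1
Interval (-3.3333, 0).

left endpoint -3.3333.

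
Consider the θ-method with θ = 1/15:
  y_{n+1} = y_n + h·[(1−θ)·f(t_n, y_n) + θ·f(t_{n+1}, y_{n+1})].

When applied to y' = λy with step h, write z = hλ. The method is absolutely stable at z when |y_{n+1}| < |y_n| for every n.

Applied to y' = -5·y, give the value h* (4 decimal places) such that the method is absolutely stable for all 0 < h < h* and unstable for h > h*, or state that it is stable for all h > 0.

(-2.3077,0); λ=-5 ⇒ h* = (30/13)/5 = 0.4615.

Set f=λy, z=hλ:
  y_{n+1} = y_n + z·[14/15·y_n + 1/15·y_{n+1}] ⇒ (1 − 1/15z)y_{n+1} = (1 + 14/15z)y_n
  R(z) = (1 + 14/15z)/(1 − 1/15z).

Find x<0 with |R(x)|<1.
x=-0.71: |R|=0.3221
R=−1: 1+14/15x = −1+1/15x ⇒ -13/15x=2 ⇒ x=2/(-13/15)=-2.3077
Confirm numerically:
  x=-2.196: |R|=0.91556 <1
  x=-1.529: |R|=0.38756 <1
  x=-0.996: |R|=0.06602 <1
  x=-2.533: |R|=1.16706 >1
  x=-2.402: |R|=1.07045 >1
Interval (-2.3077, 0).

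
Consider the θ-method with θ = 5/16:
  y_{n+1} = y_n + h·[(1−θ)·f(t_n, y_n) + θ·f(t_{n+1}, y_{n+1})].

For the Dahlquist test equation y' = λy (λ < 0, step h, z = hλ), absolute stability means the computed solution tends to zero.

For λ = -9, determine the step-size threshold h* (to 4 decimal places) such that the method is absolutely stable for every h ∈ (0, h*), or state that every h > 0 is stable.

(-5.3333,0); λ=-9 ⇒ h* = (16/3)/9 = 0.5926.

Set f=λy, z=hλ:
  y_{n+1} = y_n + z·[11/16·y_n + 5/16·y_{n+1}] ⇒ (1 − 5/16z)y_{n+1} = (1 + 11/16z)y_n
  so R(z) = (1 + 11/16z)/(1 − 5/16z).

Need |R(x)|<1, x<0.
x=-1.63: |R|=0.0799
R=−1: 1+11/16x = −1+5/16x ⇒ -3/8x=2 ⇒ x=2/(-3/8)=-5.3333
Confirm numerically:
  x=-4.345: |R|=0.84281 <1
  x=-3.786: |R|=0.73421 <1
  x=-3.612: |R|=0.69677 <1
  x=-5.717: |R|=1.05163 >1
  x=-5.466: |R|=1.01837 >1
  x=-5.443: |R|=1.01523 >1
So |R|<1 on (-5.3333, 0).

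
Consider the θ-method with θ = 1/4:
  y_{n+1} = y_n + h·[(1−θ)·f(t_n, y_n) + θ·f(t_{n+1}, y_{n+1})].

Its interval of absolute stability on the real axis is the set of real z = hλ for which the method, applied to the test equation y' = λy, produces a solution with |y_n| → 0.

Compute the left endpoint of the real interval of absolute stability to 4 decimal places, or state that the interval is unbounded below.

With y'=λy (z=hλ):
  y_{n+1} = y_n + z·[3/4·y_n + 1/4·y_{n+1}] ⇒ (1 − 1/4z)y_{n+1} = (1 + 3/4z)y_n
  Hence R(z) = (1 + 3/4z)/(1 − 1/4z).

Boundary: |R(x)|=1, x<0.
x=-1.42: |R|=0.0480
R=−1: 1+3/4x = −1+1/4x ⇒ -1/2x=2 ⇒ x=2/(-1/2)=-4.0000
Confirm numerically:
  x=-3.918: |R|=0.97929 <1
  x=-2.751: |R|=0.62998 <1
  x=-2.150: |R|=0.39837 <1
  x=-1.840: |R|=0.26027 <1
  x=-4.455: |R|=1.10763 >1
So |R|<1 on (-4.0000, 0).

left endpoint -4.0000.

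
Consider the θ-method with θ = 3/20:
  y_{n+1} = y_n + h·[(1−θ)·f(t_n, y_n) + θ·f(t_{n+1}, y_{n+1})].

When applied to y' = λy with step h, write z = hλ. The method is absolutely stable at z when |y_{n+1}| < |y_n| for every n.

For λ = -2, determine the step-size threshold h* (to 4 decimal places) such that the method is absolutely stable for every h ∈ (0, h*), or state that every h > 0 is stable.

On y'=λy, z=hλ:
  y_{n+1} = y_n + z·[17/20·y_n + 3/20·y_{n+1}] ⇒ (1 − 3/20z)y_{n+1} = (1 + 17/20z)y_n
  Hence R(z) = (1 + 17/20z)/(1 − 3/20z).

Find x<0 with |R(x)|<1.
x=-1.01: |R|=0.1229
R=−1: 1+17/20x = −1+3/20x ⇒ -7/10x=2 ⇒ x=2/(-7/10)=-2.8571
Confirm numerically:
  x=-2.337: |R|=0.73041 <1
  x=-1.722: |R|=0.36851 <1
  x=-1.594: |R|=0.28642 <1
  x=-1.196: |R|=0.01407 <1
  x=-3.436: |R|=1.26739 >1
  x=-3.427: |R|=1.26347 >1
  x=-2.946: |R|=1.04314 >1
Interval (-2.8571, 0).

(-2.8571,0); λ=-2 ⇒ h* = (20/7)/2 = 1.4286.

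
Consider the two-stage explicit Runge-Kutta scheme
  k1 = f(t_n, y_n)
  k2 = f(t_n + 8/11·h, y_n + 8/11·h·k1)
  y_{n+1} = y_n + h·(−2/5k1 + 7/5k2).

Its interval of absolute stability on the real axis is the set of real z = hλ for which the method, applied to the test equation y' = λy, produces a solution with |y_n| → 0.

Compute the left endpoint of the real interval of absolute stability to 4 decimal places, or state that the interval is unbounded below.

Test eqn y'=λy, z=hλ:
  k1=λy_n ⇒ h·k1=z·y_n;  k2=λ(1+8/11z)y_n ⇒ h·k2=z(1+8/11z)y_n
  y_{n+1}/y_n = 1 − 2/5z + 7/5z(1+8/11z) = 1 + z + 56/55z²
  ⇒ R(z) = 1 + z + 56/55z².

Boundary: |R(x)|=1, x<0.
x=-0.61: |R|=0.7689
R=1: x+56/55x²=0 ⇒ x=−55/56=-0.9821; min R=1−1/(4·56/55)=0.7545>−1
Confirm numerically:
  x=-0.920: |R|=0.94179 <1
  x=-0.769: |R|=0.83311 <1
  x=-0.760: |R|=0.82810 <1
  x=-1.243: |R|=1.33014 >1
  x=-1.100: |R|=1.13200 >1
Stable set (-0.9821, 0).

left endpoint -0.9821.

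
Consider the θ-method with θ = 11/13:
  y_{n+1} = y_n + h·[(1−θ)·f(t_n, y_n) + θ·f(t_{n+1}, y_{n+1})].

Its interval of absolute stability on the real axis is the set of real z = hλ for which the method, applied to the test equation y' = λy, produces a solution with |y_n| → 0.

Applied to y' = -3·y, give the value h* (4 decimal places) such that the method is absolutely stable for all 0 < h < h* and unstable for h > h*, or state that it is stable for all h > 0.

(−∞, 0) — no finite endpoint. Any h>0 works for λ=-3.

Test eqn y'=λy, z=hλ:
  y_{n+1} = y_n + z·[2/13·y_n + 11/13·y_{n+1}] ⇒ (1 − 11/13z)y_{n+1} = (1 + 2/13z)y_n
  R(z) = (1 + 2/13z)/(1 − 11/13z).

Boundary: |R(x)|=1, x<0.
x=-0.76: |R|=0.5375
x=-2: |R|=0.2571
x=-10: |R|=0.0569
x=-100: |R|=0.1680
θ=11/13≥1/2 ⇒ |1+2/13x|<|1−11/13x| ∀x<0 ⇒ unbounded interval.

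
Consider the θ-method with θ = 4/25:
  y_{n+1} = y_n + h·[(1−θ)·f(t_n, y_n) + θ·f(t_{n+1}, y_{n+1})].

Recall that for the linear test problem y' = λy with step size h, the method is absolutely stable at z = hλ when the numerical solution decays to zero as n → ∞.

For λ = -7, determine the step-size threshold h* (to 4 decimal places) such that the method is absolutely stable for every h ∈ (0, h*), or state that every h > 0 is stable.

(-2.9412,0); λ=-7 ⇒ h* = (50/17)/7 = 0.4202.

On y'=λy, z=hλ:
  y_{n+1} = y_n + z·[21/25·y_n + 4/25·y_{n+1}] ⇒ (1 − 4/25z)y_{n+1} = (1 + 21/25z)y_n
  Hence R(z) = (1 + 21/25z)/(1 − 4/25z).

Solve |R(x)|<1 on ℝ⁻.
x=-1.59: |R|=0.2675
R=−1: 1+21/25x = −1+4/25x ⇒ -17/25x=2 ⇒ x=2/(-17/25)=-2.9412
Confirm numerically:
  x=-2.836: |R|=0.95080 <1
  x=-2.751: |R|=0.91020 <1
  x=-2.225: |R|=0.64086 <1
  x=-3.491: |R|=1.23989 >1
  x=-3.105: |R|=1.07443 >1
  x=-3.043: |R|=1.04657 >1
Interval (-2.9412, 0).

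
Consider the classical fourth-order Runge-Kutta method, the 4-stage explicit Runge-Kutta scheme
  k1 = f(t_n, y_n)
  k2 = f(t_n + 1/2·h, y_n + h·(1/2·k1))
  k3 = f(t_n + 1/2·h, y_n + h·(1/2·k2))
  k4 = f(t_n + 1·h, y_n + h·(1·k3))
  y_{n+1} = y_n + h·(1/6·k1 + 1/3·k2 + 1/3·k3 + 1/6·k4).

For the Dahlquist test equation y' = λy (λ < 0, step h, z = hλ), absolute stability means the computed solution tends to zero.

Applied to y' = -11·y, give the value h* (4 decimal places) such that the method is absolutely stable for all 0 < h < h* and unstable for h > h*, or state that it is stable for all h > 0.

(-2.7853,0); λ=-11 ⇒ h* = 0.2532.

Test eqn y'=λy, z=hλ:
  order 4, 4-stage ⇒ R(z)=1+z+z^2/2+z^3/6+z^4/24
  (e.g. R(-0.51)=0.60076, |R|=0.60076)

Need |R(x)|<1, x<0.
x=-0.51: |R|=0.6008
|R(-2.29)|=0.4764 |R(-1.48)|=0.2748 |R(-0.91)|=0.4070
Bisect:
  x_lo=-3.6256 |R|=3.2035  x_hi=-0.2085 |R|=0.8118
  mid=-1.91707 |R|=0.30904 →hi
  mid=-2.77135 |R|=0.97918 →hi
  mid=-3.19849 |R|=1.82389 →lo
  mid=-2.98492 |R|=1.34512 →lo
  mid=-2.87813 |R|=1.14924 →lo
  mid=-2.82474 |R|=1.06112 →lo
  mid=-2.79805 |R|=1.01940 →lo
  mid=-2.78470 |R|=0.99910 →hi
  ...
  [-2.78532,-2.78512] ⇒ x*=-2.7853
Stable set (-2.7853, 0).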